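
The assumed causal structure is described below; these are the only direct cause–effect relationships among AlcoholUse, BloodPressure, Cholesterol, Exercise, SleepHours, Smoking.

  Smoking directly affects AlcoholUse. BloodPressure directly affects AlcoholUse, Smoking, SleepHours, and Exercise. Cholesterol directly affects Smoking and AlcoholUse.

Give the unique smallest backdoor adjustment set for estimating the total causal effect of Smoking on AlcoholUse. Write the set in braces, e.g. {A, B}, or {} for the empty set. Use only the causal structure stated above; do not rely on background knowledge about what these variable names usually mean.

{BloodPressure, Cholesterol}

Variables eligible for adjustment (non-descendants of Smoking, excluding Smoking and AlcoholUse): {BloodPressure, Cholesterol, Exercise, SleepHours}.
Backdoor paths from Smoking to AlcoholUse:
  P1: Smoking <- Cholesterol -> AlcoholUse
  P2: Smoking <- BloodPressure -> AlcoholUse
The empty set is not sufficient: P1 (Smoking <- Cholesterol -> AlcoholUse) has no collider blocking it and no conditioned non-collider, so it is open.
Try {BloodPressure, Cholesterol}:
  P1: blocked at fork node Cholesterol ∈ conditioning set.
  P2: blocked at fork node BloodPressure ∈ conditioning set.
{BloodPressure, Cholesterol} contains no descendant of Smoking and blocks every backdoor path.
Every element of {BloodPressure, Cholesterol} is needed (dropping BloodPressure leaves P2 open; dropping Cholesterol leaves P1 open), so no proper subset is valid.
Among all size-2 subsets of the eligible variables, only {BloodPressure, Cholesterol} blocks every backdoor path, so it is the unique smallest valid adjustment set.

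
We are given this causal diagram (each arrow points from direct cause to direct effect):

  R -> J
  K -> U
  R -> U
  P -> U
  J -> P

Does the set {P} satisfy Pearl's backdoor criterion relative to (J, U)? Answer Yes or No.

Backdoor paths from J to U (paths whose first edge points into J):
  P1: J <- R -> U
Condition 1 (no descendant of J in the set): FAILS — P is a descendant of J.
Condition 2 (every backdoor path blocked by {P}):
  P1: open — no interior node is in the conditioning set.
{P} does not satisfy the backdoor criterion.

No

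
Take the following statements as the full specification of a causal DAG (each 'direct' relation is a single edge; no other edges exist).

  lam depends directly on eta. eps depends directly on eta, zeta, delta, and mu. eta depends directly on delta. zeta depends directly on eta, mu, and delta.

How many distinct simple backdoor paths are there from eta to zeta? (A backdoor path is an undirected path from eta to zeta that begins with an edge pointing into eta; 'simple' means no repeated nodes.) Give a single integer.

3

A backdoor path from eta to zeta is any simple undirected path whose first edge points into eta (i.e. leaves eta via a parent).
Parents of eta: {delta}.
Enumerating:
  P1: eta <- delta -> zeta
  P2: eta <- delta -> eps <- mu -> zeta
  P3: eta <- delta -> eps <- zeta
That exhausts the simple backdoor paths. Count: 3.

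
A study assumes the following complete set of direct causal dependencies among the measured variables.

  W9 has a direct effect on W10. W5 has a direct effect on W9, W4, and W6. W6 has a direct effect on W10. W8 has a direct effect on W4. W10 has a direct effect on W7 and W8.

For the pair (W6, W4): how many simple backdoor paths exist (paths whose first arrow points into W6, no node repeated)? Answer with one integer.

A backdoor path from W6 to W4 is any simple undirected path whose first edge points into W6 (i.e. leaves W6 via a parent).
Parents of W6: {W5}.
Enumerating:
  P1: W6 <- W5 -> W9 -> W10 -> W8 -> W4
  P2: W6 <- W5 -> W4
That exhausts the simple backdoor paths. Count: 2.

2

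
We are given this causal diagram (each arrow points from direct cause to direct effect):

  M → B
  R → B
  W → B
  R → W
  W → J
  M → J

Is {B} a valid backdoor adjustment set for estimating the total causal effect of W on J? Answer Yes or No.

No

Backdoor paths from W to J (paths whose first edge points into W):
  P1: W <- R -> B <- M -> J
Condition 1 (no descendant of W in the set): FAILS — B is a descendant of W.
Condition 2 (every backdoor path blocked by {B}):
  P1: open — collider(s) B are conditioned on (or have a conditioned descendant) and no non-collider on the path is in the set.
{B} does not satisfy the backdoor criterion.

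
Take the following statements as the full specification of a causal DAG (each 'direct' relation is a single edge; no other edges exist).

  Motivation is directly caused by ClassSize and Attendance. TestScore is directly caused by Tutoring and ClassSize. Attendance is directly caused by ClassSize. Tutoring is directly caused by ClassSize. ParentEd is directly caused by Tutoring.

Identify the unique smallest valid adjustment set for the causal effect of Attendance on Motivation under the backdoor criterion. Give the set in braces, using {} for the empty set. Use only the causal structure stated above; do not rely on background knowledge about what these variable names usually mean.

{ClassSize}

Variables eligible for adjustment (non-descendants of Attendance, excluding Attendance and Motivation): {ClassSize, ParentEd, TestScore, Tutoring}.
Backdoor paths from Attendance to Motivation:
  P1: Attendance <- ClassSize -> Motivation
The empty set is not sufficient: P1 (Attendance <- ClassSize -> Motivation) has no collider blocking it and no conditioned non-collider, so it is open.
Try {ClassSize}:
  P1: blocked at fork node ClassSize ∈ conditioning set.
{ClassSize} contains no descendant of Attendance and blocks every backdoor path.
No other singleton works — e.g. {Tutoring} leaves P1 open — so {ClassSize} is the unique smallest valid adjustment set.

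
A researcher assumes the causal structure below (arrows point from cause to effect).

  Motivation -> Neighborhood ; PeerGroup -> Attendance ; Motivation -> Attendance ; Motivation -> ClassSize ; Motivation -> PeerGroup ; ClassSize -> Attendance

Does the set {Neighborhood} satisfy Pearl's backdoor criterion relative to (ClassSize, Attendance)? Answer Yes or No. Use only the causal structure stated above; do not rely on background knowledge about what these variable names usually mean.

No

Backdoor paths from ClassSize to Attendance (paths whose first edge points into ClassSize):
  P1: ClassSize <- Motivation -> PeerGroup -> Attendance
  P2: ClassSize <- Motivation -> Attendance
Condition 1 (no descendant of ClassSize in the set): holds — descendants of ClassSize are {Attendance}; none are in {Neighborhood}.
Condition 2 (every backdoor path blocked by {Neighborhood}):
  P1: open — no interior node is in the conditioning set.
  P2: open — no interior node is in the conditioning set.
{Neighborhood} does not satisfy the backdoor criterion.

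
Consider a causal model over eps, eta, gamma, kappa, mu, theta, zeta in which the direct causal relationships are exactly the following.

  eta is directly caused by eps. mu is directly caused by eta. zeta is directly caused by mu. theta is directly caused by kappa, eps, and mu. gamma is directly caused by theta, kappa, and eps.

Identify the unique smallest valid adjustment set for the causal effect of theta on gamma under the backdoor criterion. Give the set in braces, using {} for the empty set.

Variables eligible for adjustment (non-descendants of theta, excluding theta and gamma): {eps, eta, kappa, mu, zeta}.
Backdoor paths from theta to gamma:
  P1: theta <- eps -> gamma
  P2: theta <- kappa -> gamma
  P3: theta <- mu <- eta <- eps -> gamma
The empty set is not sufficient: P1 (theta <- eps -> gamma) has no collider blocking it and no conditioned non-collider, so it is open.
Try {eps, kappa}:
  P1: blocked at fork node eps ∈ conditioning set.
  P2: blocked at fork node kappa ∈ conditioning set.
  P3: blocked at fork node eps ∈ conditioning set.
{eps, kappa} contains no descendant of theta and blocks every backdoor path.
Every element of {eps, kappa} is needed (dropping eps leaves P1 open; dropping kappa leaves P2 open), so no proper subset is valid.
Among all size-2 subsets of the eligible variables, only {eps, kappa} blocks every backdoor path, so it is the unique smallest valid adjustment set.

{eps, kappa}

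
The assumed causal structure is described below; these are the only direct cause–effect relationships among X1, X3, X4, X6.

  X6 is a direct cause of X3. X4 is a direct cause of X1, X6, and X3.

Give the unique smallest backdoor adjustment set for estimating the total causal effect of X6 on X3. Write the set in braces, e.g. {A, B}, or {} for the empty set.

{X4}

Variables eligible for adjustment (non-descendants of X6, excluding X6 and X3): {X1, X4}.
Backdoor paths from X6 to X3:
  P1: X6 <- X4 -> X3
The empty set is not sufficient: P1 (X6 <- X4 -> X3) has no collider blocking it and no conditioned non-collider, so it is open.
Try {X4}:
  P1: blocked at fork node X4 ∈ conditioning set.
{X4} contains no descendant of X6 and blocks every backdoor path.
No other singleton works — e.g. {X1} leaves P1 open — so {X4} is the unique smallest valid adjustment set.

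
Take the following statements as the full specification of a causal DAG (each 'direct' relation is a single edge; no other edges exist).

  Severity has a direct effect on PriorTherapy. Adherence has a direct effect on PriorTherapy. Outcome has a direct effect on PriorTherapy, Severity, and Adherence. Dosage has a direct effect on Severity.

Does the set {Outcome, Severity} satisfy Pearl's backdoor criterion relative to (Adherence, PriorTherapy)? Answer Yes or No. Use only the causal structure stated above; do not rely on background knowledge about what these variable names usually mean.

Yes

Backdoor paths from Adherence to PriorTherapy (paths whose first edge points into Adherence):
  P1: Adherence <- Outcome -> Severity -> PriorTherapy
  P2: Adherence <- Outcome -> PriorTherapy
Condition 1 (no descendant of Adherence in the set): holds — descendants of Adherence are {PriorTherapy}; none are in {Outcome, Severity}.
Condition 2 (every backdoor path blocked by {Outcome, Severity}):
  P1: blocked at fork node Outcome ∈ conditioning set.
  P2: blocked at fork node Outcome ∈ conditioning set.
{Outcome, Severity} satisfies the backdoor criterion.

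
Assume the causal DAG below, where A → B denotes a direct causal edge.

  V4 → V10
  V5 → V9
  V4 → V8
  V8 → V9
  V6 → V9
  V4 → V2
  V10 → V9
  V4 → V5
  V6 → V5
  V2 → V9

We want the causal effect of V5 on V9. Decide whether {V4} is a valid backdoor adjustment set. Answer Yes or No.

Backdoor paths from V5 to V9 (paths whose first edge points into V5):
  P1: V5 <- V4 -> V2 -> V9
  P2: V5 <- V4 -> V8 -> V9
  P3: V5 <- V4 -> V10 -> V9
  P4: V5 <- V6 -> V9
Condition 1 (no descendant of V5 in the set): holds — descendants of V5 are {V9}; none are in {V4}.
Condition 2 (every backdoor path blocked by {V4}):
  P1: blocked at fork node V4 ∈ conditioning set.
  P2: blocked at fork node V4 ∈ conditioning set.
  P3: blocked at fork node V4 ∈ conditioning set.
  P4: open — no interior node is in the conditioning set.
{V4} does not satisfy the backdoor criterion.

No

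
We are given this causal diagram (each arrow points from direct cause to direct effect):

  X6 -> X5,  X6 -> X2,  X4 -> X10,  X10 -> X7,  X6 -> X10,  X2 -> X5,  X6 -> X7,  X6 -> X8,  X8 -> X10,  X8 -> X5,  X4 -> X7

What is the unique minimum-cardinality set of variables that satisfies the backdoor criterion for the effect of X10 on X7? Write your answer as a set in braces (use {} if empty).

Variables eligible for adjustment (non-descendants of X10, excluding X10 and X7): {X2, X4, X5, X6, X8}.
Backdoor paths from X10 to X7:
  P1: X10 <- X4 -> X7
  P2: X10 <- X6 -> X7
  P3: X10 <- X8 <- X6 -> X7
  P4: X10 <- X8 -> X5 <- X6 -> X7
  P5: X10 <- X8 -> X5 <- X2 <- X6 -> X7
The empty set is not sufficient: P1 (X10 <- X4 -> X7) has no collider blocking it and no conditioned non-collider, so it is open.
Try {X4, X6}:
  P1: blocked at fork node X4 ∈ conditioning set.
  P2: blocked at fork node X6 ∈ conditioning set.
  P3: blocked at fork node X6 ∈ conditioning set.
  P4: blocked at collider X5 (neither it nor any descendant is in the conditioning set).
  P5: blocked at collider X5 (neither it nor any descendant is in the conditioning set).
{X4, X6} contains no descendant of X10 and blocks every backdoor path.
Every element of {X4, X6} is needed (dropping X4 leaves P1 open; dropping X6 leaves P2 open), so no proper subset is valid.
Among all size-2 subsets of the eligible variables, only {X4, X6} blocks every backdoor path, so it is the unique smallest valid adjustment set.

{X4, X6}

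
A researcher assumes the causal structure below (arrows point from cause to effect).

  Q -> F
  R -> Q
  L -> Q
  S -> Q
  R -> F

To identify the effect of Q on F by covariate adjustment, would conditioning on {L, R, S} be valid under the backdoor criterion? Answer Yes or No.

Yes

Backdoor paths from Q to F (paths whose first edge points into Q):
  P1: Q <- R -> F
Condition 1 (no descendant of Q in the set): holds — descendants of Q are {F}; none are in {L, R, S}.
Condition 2 (every backdoor path blocked by {L, R, S}):
  P1: blocked at fork node R ∈ conditioning set.
{L, R, S} satisfies the backdoor criterion.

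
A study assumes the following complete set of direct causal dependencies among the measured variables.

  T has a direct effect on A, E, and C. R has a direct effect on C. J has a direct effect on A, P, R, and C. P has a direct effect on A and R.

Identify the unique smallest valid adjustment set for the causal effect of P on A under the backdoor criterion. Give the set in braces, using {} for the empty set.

{J}

Variables eligible for adjustment (non-descendants of P, excluding P and A): {E, J, T}.
Backdoor paths from P to A:
  P1: P <- J -> R -> C <- T -> A
  P2: P <- J -> C <- T -> A
  P3: P <- J -> A
The empty set is not sufficient: P3 (P <- J -> A) has no collider blocking it and no conditioned non-collider, so it is open.
Try {J}:
  P1: blocked at fork node J ∈ conditioning set.
  P2: blocked at fork node J ∈ conditioning set.
  P3: blocked at fork node J ∈ conditioning set.
{J} contains no descendant of P and blocks every backdoor path.
No other singleton works — e.g. {T} leaves P3 open — so {J} is the unique smallest valid adjustment set.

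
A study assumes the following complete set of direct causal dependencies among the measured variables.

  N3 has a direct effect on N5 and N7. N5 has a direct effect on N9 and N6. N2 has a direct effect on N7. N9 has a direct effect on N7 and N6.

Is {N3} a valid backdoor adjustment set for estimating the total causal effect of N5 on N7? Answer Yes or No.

Yes

Backdoor paths from N5 to N7 (paths whose first edge points into N5):
  P1: N5 <- N3 -> N7
Condition 1 (no descendant of N5 in the set): holds — descendants of N5 are {N6, N7, N9}; none are in {N3}.
Condition 2 (every backdoor path blocked by {N3}):
  P1: blocked at fork node N3 ∈ conditioning set.
{N3} satisfies the backdoor criterion.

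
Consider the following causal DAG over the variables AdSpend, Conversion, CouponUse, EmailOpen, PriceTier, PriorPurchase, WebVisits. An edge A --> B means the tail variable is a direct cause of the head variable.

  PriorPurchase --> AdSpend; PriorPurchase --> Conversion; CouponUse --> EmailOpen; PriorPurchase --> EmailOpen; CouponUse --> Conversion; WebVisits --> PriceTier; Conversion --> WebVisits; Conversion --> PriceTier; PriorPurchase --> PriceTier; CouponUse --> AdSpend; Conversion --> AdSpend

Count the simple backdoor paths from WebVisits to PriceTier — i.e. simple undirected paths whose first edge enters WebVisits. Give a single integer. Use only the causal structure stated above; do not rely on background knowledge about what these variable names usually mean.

A backdoor path from WebVisits to PriceTier is any simple undirected path whose first edge points into WebVisits (i.e. leaves WebVisits via a parent).
Parents of WebVisits: {Conversion}.
Enumerating:
  P1: WebVisits <- Conversion <- CouponUse -> EmailOpen <- PriorPurchase -> PriceTier
  P2: WebVisits <- Conversion <- CouponUse -> AdSpend <- PriorPurchase -> PriceTier
  P3: WebVisits <- Conversion <- PriorPurchase -> PriceTier
  P4: WebVisits <- Conversion -> AdSpend <- CouponUse -> EmailOpen <- PriorPurchase -> PriceTier
  P5: WebVisits <- Conversion -> AdSpend <- PriorPurchase -> PriceTier
  P6: WebVisits <- Conversion -> PriceTier
That exhausts the simple backdoor paths. Count: 6.

6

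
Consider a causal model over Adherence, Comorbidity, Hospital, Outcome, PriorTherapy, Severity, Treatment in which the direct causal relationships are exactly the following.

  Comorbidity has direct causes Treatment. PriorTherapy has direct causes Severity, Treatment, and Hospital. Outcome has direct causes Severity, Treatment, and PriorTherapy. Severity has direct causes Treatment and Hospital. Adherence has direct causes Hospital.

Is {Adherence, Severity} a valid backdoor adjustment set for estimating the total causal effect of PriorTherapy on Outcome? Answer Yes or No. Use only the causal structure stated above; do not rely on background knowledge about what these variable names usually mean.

No

Backdoor paths from PriorTherapy to Outcome (paths whose first edge points into PriorTherapy):
  P1: PriorTherapy <- Hospital -> Severity <- Treatment -> Outcome
  P2: PriorTherapy <- Hospital -> Severity -> Outcome
  P3: PriorTherapy <- Treatment -> Severity -> Outcome
  P4: PriorTherapy <- Treatment -> Outcome
  P5: PriorTherapy <- Severity <- Treatment -> Outcome
  P6: PriorTherapy <- Severity -> Outcome
Condition 1 (no descendant of PriorTherapy in the set): holds — descendants of PriorTherapy are {Outcome}; none are in {Adherence, Severity}.
Condition 2 (every backdoor path blocked by {Adherence, Severity}):
  P1: open — collider(s) Severity are conditioned on (or have a conditioned descendant) and no non-collider on the path is in the set.
  P2: blocked at chain node Severity ∈ conditioning set.
  P3: blocked at chain node Severity ∈ conditioning set.
  P4: open — no interior node is in the conditioning set.
  P5: blocked at chain node Severity ∈ conditioning set.
  P6: blocked at fork node Severity ∈ conditioning set.
{Adherence, Severity} does not satisfy the backdoor criterion.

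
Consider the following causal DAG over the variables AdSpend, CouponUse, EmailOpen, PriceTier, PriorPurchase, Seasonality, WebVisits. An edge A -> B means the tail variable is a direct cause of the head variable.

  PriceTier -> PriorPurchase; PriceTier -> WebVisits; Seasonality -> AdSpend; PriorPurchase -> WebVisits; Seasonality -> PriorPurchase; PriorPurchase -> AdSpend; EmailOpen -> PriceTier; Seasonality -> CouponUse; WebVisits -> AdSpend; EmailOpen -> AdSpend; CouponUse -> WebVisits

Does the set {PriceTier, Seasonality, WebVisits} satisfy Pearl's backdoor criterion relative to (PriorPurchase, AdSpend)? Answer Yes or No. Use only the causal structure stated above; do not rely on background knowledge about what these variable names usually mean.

Backdoor paths from PriorPurchase to AdSpend (paths whose first edge points into PriorPurchase):
  P1: PriorPurchase <- Seasonality -> CouponUse -> WebVisits <- PriceTier <- EmailOpen -> AdSpend
  P2: PriorPurchase <- Seasonality -> CouponUse -> WebVisits -> AdSpend
  P3: PriorPurchase <- Seasonality -> AdSpend
  P4: PriorPurchase <- PriceTier <- EmailOpen -> AdSpend
  P5: PriorPurchase <- PriceTier -> WebVisits <- CouponUse <- Seasonality -> AdSpend
  P6: PriorPurchase <- PriceTier -> WebVisits -> AdSpend
Condition 1 (no descendant of PriorPurchase in the set): FAILS — WebVisits is a descendant of PriorPurchase.
Condition 2 (every backdoor path blocked by {PriceTier, Seasonality, WebVisits}):
  P1: blocked at fork node Seasonality ∈ conditioning set.
  P2: blocked at fork node Seasonality ∈ conditioning set.
  P3: blocked at fork node Seasonality ∈ conditioning set.
  P4: blocked at chain node PriceTier ∈ conditioning set.
  P5: blocked at fork node PriceTier ∈ conditioning set.
  P6: blocked at fork node PriceTier ∈ conditioning set.
{PriceTier, Seasonality, WebVisits} does not satisfy the backdoor criterion.

No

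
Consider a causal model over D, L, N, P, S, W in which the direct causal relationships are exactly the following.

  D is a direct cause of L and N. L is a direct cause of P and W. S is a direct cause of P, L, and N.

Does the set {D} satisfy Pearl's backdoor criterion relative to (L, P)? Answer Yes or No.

Backdoor paths from L to P (paths whose first edge points into L):
  P1: L <- S -> P
  P2: L <- D -> N <- S -> P
Condition 1 (no descendant of L in the set): holds — descendants of L are {P, W}; none are in {D}.
Condition 2 (every backdoor path blocked by {D}):
  P1: open — no interior node is in the conditioning set.
  P2: blocked at fork node D ∈ conditioning set.
{D} does not satisfy the backdoor criterion.

No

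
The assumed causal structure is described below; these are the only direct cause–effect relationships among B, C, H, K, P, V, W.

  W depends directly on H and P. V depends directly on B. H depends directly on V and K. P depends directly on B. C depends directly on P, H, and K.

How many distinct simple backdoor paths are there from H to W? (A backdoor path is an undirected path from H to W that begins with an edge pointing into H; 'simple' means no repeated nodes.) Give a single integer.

2

A backdoor path from H to W is any simple undirected path whose first edge points into H (i.e. leaves H via a parent).
Parents of H: {K, V}.
Enumerating:
  P1: H <- K -> C <- P -> W
  P2: H <- V <- B -> P -> W
That exhausts the simple backdoor paths. Count: 2.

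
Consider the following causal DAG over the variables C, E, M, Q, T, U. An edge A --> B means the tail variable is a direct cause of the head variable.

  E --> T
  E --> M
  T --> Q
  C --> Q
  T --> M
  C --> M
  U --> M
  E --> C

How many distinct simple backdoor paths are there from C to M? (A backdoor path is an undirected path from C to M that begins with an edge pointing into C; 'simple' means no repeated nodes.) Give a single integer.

2

A backdoor path from C to M is any simple undirected path whose first edge points into C (i.e. leaves C via a parent).
Parents of C: {E}.
Enumerating:
  P1: C <- E -> T -> M
  P2: C <- E -> M
That exhausts the simple backdoor paths. Count: 2.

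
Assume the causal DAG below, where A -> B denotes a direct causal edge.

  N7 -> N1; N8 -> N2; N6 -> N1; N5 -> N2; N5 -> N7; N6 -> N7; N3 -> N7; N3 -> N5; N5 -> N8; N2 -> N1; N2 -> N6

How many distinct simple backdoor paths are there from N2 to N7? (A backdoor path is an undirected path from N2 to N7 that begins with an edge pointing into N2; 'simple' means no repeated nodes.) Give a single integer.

A backdoor path from N2 to N7 is any simple undirected path whose first edge points into N2 (i.e. leaves N2 via a parent).
Parents of N2: {N5, N8}.
Enumerating:
  P1: N2 <- N5 <- N3 -> N7
  P2: N2 <- N5 -> N7
  P3: N2 <- N8 <- N5 <- N3 -> N7
  P4: N2 <- N8 <- N5 -> N7
That exhausts the simple backdoor paths. Count: 4.

4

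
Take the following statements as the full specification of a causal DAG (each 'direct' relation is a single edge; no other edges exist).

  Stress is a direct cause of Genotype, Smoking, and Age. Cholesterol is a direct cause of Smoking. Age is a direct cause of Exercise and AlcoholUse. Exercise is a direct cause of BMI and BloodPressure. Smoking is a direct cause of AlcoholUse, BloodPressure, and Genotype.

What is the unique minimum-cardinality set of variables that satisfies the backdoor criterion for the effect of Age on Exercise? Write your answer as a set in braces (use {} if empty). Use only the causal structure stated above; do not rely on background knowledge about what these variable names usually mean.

Variables eligible for adjustment (non-descendants of Age, excluding Age and Exercise): {Cholesterol, Genotype, Smoking, Stress}.
Backdoor paths from Age to Exercise:
  P1: Age <- Stress -> Smoking -> BloodPressure <- Exercise
  P2: Age <- Stress -> Genotype <- Smoking -> BloodPressure <- Exercise
Each backdoor path contains an unconditioned collider, so every path is already blocked with the empty conditioning set:
  P1: blocked at collider BloodPressure (neither it nor any descendant is in the conditioning set).
  P2: blocked at collider Genotype (neither it nor any descendant is in the conditioning set).
The empty set is therefore the unique smallest valid set.

{}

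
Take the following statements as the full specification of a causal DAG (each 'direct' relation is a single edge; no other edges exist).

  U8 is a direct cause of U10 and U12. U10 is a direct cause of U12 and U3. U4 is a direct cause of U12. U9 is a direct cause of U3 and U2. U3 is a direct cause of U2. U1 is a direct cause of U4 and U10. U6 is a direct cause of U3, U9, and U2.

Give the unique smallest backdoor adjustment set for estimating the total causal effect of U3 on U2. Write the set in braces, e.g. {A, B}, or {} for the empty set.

Variables eligible for adjustment (non-descendants of U3, excluding U3 and U2): {U1, U10, U12, U4, U6, U8, U9}.
Backdoor paths from U3 to U2:
  P1: U3 <- U6 -> U9 -> U2
  P2: U3 <- U6 -> U2
  P3: U3 <- U9 <- U6 -> U2
  P4: U3 <- U9 -> U2
The empty set is not sufficient: P1 (U3 <- U6 -> U9 -> U2) has no collider blocking it and no conditioned non-collider, so it is open.
Try {U6, U9}:
  P1: blocked at fork node U6 ∈ conditioning set.
  P2: blocked at fork node U6 ∈ conditioning set.
  P3: blocked at chain node U9 ∈ conditioning set.
  P4: blocked at fork node U9 ∈ conditioning set.
{U6, U9} contains no descendant of U3 and blocks every backdoor path.
Every element of {U6, U9} is needed (dropping U6 leaves P2 open; dropping U9 leaves P4 open), so no proper subset is valid.
Among all size-2 subsets of the eligible variables, only {U6, U9} blocks every backdoor path, so it is the unique smallest valid adjustment set.

{U6, U9}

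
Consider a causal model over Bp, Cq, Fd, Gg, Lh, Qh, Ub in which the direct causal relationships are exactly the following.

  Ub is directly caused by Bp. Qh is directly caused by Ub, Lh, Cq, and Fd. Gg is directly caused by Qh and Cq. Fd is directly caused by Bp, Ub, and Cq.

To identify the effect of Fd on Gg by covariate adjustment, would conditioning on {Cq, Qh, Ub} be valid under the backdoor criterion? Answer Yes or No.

Backdoor paths from Fd to Gg (paths whose first edge points into Fd):
  P1: Fd <- Bp -> Ub -> Qh <- Cq -> Gg
  P2: Fd <- Bp -> Ub -> Qh -> Gg
  P3: Fd <- Cq -> Qh -> Gg
  P4: Fd <- Cq -> Gg
  P5: Fd <- Ub -> Qh <- Cq -> Gg
  P6: Fd <- Ub -> Qh -> Gg
Condition 1 (no descendant of Fd in the set): FAILS — Qh is a descendant of Fd.
Condition 2 (every backdoor path blocked by {Cq, Qh, Ub}):
  P1: blocked at chain node Ub ∈ conditioning set.
  P2: blocked at chain node Ub ∈ conditioning set.
  P3: blocked at fork node Cq ∈ conditioning set.
  P4: blocked at fork node Cq ∈ conditioning set.
  P5: blocked at fork node Ub ∈ conditioning set.
  P6: blocked at fork node Ub ∈ conditioning set.
{Cq, Qh, Ub} does not satisfy the backdoor criterion.

No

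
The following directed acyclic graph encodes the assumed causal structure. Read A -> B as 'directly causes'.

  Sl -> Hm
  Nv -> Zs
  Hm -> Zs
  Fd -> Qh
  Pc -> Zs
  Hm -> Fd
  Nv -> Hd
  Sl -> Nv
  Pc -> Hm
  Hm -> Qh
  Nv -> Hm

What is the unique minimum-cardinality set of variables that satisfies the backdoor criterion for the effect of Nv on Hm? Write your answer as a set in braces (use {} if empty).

Variables eligible for adjustment (non-descendants of Nv, excluding Nv and Hm): {Pc, Sl}.
Backdoor paths from Nv to Hm:
  P1: Nv <- Sl -> Hm
The empty set is not sufficient: P1 (Nv <- Sl -> Hm) has no collider blocking it and no conditioned non-collider, so it is open.
Try {Sl}:
  P1: blocked at fork node Sl ∈ conditioning set.
{Sl} contains no descendant of Nv and blocks every backdoor path.
No other singleton works — e.g. {Pc} leaves P1 open — so {Sl} is the unique smallest valid adjustment set.

{Sl}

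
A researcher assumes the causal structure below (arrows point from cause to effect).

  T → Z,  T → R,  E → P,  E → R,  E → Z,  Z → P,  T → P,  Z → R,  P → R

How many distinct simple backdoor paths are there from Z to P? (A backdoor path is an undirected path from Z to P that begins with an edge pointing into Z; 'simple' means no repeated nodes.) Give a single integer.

A backdoor path from Z to P is any simple undirected path whose first edge points into Z (i.e. leaves Z via a parent).
Parents of Z: {E, T}.
Enumerating:
  P1: Z <- E -> P
  P2: Z <- E -> R <- T -> P
  P3: Z <- E -> R <- P
  P4: Z <- T -> P
  P5: Z <- T -> R <- E -> P
  P6: Z <- T -> R <- P
That exhausts the simple backdoor paths. Count: 6.

6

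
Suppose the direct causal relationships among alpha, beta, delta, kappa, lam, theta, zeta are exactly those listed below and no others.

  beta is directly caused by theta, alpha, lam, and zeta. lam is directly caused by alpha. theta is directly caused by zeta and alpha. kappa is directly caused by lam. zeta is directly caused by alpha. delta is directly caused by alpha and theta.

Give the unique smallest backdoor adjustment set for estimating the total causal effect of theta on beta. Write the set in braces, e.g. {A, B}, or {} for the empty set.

Variables eligible for adjustment (non-descendants of theta, excluding theta and beta): {alpha, kappa, lam, zeta}.
Backdoor paths from theta to beta:
  P1: theta <- alpha -> zeta -> beta
  P2: theta <- alpha -> lam -> beta
  P3: theta <- alpha -> beta
  P4: theta <- zeta <- alpha -> lam -> beta
  P5: theta <- zeta <- alpha -> beta
  P6: theta <- zeta -> beta
The empty set is not sufficient: P1 (theta <- alpha -> zeta -> beta) has no collider blocking it and no conditioned non-collider, so it is open.
Try {alpha, zeta}:
  P1: blocked at fork node alpha ∈ conditioning set.
  P2: blocked at fork node alpha ∈ conditioning set.
  P3: blocked at fork node alpha ∈ conditioning set.
  P4: blocked at chain node zeta ∈ conditioning set.
  P5: blocked at chain node zeta ∈ conditioning set.
  P6: blocked at fork node zeta ∈ conditioning set.
{alpha, zeta} contains no descendant of theta and blocks every backdoor path.
Every element of {alpha, zeta} is needed (dropping alpha leaves P2 open; dropping zeta leaves P6 open), so no proper subset is valid.
Among all size-2 subsets of the eligible variables, only {alpha, zeta} blocks every backdoor path, so it is the unique smallest valid adjustment set.

{alpha, zeta}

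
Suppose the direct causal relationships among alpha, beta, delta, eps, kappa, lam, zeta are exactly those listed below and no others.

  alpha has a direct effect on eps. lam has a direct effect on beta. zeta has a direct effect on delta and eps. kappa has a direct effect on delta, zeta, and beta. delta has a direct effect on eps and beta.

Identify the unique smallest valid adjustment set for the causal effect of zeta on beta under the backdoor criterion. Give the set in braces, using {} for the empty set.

Variables eligible for adjustment (non-descendants of zeta, excluding zeta and beta): {alpha, kappa, lam}.
Backdoor paths from zeta to beta:
  P1: zeta <- kappa -> delta -> beta
  P2: zeta <- kappa -> beta
The empty set is not sufficient: P1 (zeta <- kappa -> delta -> beta) has no collider blocking it and no conditioned non-collider, so it is open.
Try {kappa}:
  P1: blocked at fork node kappa ∈ conditioning set.
  P2: blocked at fork node kappa ∈ conditioning set.
{kappa} contains no descendant of zeta and blocks every backdoor path.
No other singleton works — e.g. {lam} leaves P1 open — so {kappa} is the unique smallest valid adjustment set.

{kappa}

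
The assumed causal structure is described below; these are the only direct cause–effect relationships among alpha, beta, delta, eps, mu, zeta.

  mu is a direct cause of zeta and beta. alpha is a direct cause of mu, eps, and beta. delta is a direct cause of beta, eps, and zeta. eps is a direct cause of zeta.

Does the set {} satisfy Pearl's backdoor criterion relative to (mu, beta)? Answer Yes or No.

No

Backdoor paths from mu to beta (paths whose first edge points into mu):
  P1: mu <- alpha -> eps <- delta -> beta
  P2: mu <- alpha -> eps -> zeta <- delta -> beta
  P3: mu <- alpha -> beta
Condition 1 (no descendant of mu in the set): holds — descendants of mu are {beta, zeta}; none are in {}.
Condition 2 (every backdoor path blocked by {}):
  P1: blocked at collider eps (neither it nor any descendant is in the conditioning set).
  P2: blocked at collider zeta (neither it nor any descendant is in the conditioning set).
  P3: open — no interior node is in the conditioning set.
{} does not satisfy the backdoor criterion.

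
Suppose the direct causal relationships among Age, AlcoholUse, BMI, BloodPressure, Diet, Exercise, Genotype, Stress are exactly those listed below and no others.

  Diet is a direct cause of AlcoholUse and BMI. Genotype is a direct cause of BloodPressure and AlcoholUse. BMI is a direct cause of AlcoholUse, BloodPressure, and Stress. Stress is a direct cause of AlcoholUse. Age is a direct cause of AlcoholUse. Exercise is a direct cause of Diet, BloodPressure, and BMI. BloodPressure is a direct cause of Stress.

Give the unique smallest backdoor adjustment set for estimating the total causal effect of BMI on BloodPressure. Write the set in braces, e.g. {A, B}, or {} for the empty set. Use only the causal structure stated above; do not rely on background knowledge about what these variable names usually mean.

{Exercise}

Variables eligible for adjustment (non-descendants of BMI, excluding BMI and BloodPressure): {Age, Diet, Exercise, Genotype}.
Backdoor paths from BMI to BloodPressure:
  P1: BMI <- Exercise -> Diet -> AlcoholUse <- Genotype -> BloodPressure
  P2: BMI <- Exercise -> Diet -> AlcoholUse <- Stress <- BloodPressure
  P3: BMI <- Exercise -> BloodPressure
  P4: BMI <- Diet <- Exercise -> BloodPressure
  P5: BMI <- Diet -> AlcoholUse <- Genotype -> BloodPressure
  P6: BMI <- Diet -> AlcoholUse <- Stress <- BloodPressure
The empty set is not sufficient: P3 (BMI <- Exercise -> BloodPressure) has no collider blocking it and no conditioned non-collider, so it is open.
Try {Exercise}:
  P1: blocked at fork node Exercise ∈ conditioning set.
  P2: blocked at fork node Exercise ∈ conditioning set.
  P3: blocked at fork node Exercise ∈ conditioning set.
  P4: blocked at fork node Exercise ∈ conditioning set.
  P5: blocked at collider AlcoholUse (neither it nor any descendant is in the conditioning set).
  P6: blocked at collider AlcoholUse (neither it nor any descendant is in the conditioning set).
{Exercise} contains no descendant of BMI and blocks every backdoor path.
No other singleton works — e.g. {Genotype} leaves P3 open — so {Exercise} is the unique smallest valid adjustment set.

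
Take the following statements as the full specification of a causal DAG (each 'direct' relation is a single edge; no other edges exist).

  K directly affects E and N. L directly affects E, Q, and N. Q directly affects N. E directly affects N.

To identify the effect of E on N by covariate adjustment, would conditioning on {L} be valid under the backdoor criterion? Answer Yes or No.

No

Backdoor paths from E to N (paths whose first edge points into E):
  P1: E <- L -> Q -> N
  P2: E <- L -> N
  P3: E <- K -> N
Condition 1 (no descendant of E in the set): holds — descendants of E are {N}; none are in {L}.
Condition 2 (every backdoor path blocked by {L}):
  P1: blocked at fork node L ∈ conditioning set.
  P2: blocked at fork node L ∈ conditioning set.
  P3: open — no interior node is in the conditioning set.
{L} does not satisfy the backdoor criterion.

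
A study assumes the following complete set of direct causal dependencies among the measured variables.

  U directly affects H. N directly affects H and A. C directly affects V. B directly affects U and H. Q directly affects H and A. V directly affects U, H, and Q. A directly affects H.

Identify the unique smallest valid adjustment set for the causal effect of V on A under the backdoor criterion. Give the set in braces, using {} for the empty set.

{}

Variables eligible for adjustment (non-descendants of V, excluding V and A): {B, C, N}.
Backdoor paths from V to A:
  (none)
With no backdoor paths the empty set already satisfies the criterion, and it is trivially minimal.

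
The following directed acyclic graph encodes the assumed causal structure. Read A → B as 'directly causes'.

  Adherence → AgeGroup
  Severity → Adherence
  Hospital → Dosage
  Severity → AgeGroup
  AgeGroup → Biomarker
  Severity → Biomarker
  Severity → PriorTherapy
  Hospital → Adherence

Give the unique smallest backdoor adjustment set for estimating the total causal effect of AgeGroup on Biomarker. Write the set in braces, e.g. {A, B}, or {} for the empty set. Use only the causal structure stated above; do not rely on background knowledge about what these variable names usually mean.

{Severity}

Variables eligible for adjustment (non-descendants of AgeGroup, excluding AgeGroup and Biomarker): {Adherence, Dosage, Hospital, PriorTherapy, Severity}.
Backdoor paths from AgeGroup to Biomarker:
  P1: AgeGroup <- Severity -> Biomarker
  P2: AgeGroup <- Adherence <- Severity -> Biomarker
The empty set is not sufficient: P1 (AgeGroup <- Severity -> Biomarker) has no collider blocking it and no conditioned non-collider, so it is open.
Try {Severity}:
  P1: blocked at fork node Severity ∈ conditioning set.
  P2: blocked at fork node Severity ∈ conditioning set.
{Severity} contains no descendant of AgeGroup and blocks every backdoor path.
No other singleton works — e.g. {Hospital} leaves P1 open — so {Severity} is the unique smallest valid adjustment set.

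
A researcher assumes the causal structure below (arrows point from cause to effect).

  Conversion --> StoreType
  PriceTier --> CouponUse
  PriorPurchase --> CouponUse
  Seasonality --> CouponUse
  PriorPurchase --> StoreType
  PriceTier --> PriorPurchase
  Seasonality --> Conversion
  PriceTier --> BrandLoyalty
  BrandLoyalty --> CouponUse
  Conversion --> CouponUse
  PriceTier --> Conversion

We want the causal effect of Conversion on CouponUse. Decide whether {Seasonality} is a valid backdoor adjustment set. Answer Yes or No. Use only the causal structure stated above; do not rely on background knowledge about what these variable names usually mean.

No

Backdoor paths from Conversion to CouponUse (paths whose first edge points into Conversion):
  P1: Conversion <- PriceTier -> BrandLoyalty -> CouponUse
  P2: Conversion <- PriceTier -> PriorPurchase -> CouponUse
  P3: Conversion <- PriceTier -> CouponUse
  P4: Conversion <- Seasonality -> CouponUse
Condition 1 (no descendant of Conversion in the set): holds — descendants of Conversion are {CouponUse, StoreType}; none are in {Seasonality}.
Condition 2 (every backdoor path blocked by {Seasonality}):
  P1: open — no interior node is in the conditioning set.
  P2: open — no interior node is in the conditioning set.
  P3: open — no interior node is in the conditioning set.
  P4: blocked at fork node Seasonality ∈ conditioning set.
{Seasonality} does not satisfy the backdoor criterion.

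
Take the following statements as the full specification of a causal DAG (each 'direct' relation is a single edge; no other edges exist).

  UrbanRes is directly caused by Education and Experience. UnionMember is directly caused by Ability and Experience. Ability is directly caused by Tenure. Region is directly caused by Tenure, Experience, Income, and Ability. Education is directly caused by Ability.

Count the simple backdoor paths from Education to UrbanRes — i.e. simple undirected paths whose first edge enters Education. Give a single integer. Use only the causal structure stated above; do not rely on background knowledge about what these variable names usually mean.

A backdoor path from Education to UrbanRes is any simple undirected path whose first edge points into Education (i.e. leaves Education via a parent).
Parents of Education: {Ability}.
Enumerating:
  P1: Education <- Ability <- Tenure -> Region <- Experience -> UrbanRes
  P2: Education <- Ability -> Region <- Experience -> UrbanRes
  P3: Education <- Ability -> UnionMember <- Experience -> UrbanRes
That exhausts the simple backdoor paths. Count: 3.

3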